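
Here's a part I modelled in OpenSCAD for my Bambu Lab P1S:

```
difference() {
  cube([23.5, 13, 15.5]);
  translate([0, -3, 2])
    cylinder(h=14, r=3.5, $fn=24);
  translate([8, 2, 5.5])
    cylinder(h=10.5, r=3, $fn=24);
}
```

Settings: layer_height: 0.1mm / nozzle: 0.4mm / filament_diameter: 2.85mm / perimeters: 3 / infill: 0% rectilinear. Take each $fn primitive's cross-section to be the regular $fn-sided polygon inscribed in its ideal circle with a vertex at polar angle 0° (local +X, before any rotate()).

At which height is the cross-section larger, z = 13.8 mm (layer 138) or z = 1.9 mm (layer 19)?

layer 19 (z = 1.9 mm)

Layer 138 (z = 13.8): the 23.5×13 cube contributes its full rectangle (area 305.50 mm²); the r=3.5 cylinder at (0, -3) gives a regular 24-gon of circumradius 3.5 (constant along its height) (area = (24/2)·3.500²·sin(360°/24) = 38.05 mm²); the cylinder at (8, 2): section is a regular 24-gon, circumradius r=3 (area = (24/2)·3.000²·sin(360°/24) = 27.95 mm²); Taking the first minus the rest: starting from the 23.5×13 cube (305.50 mm²), the r=3.5 cylinder at (0, -3) partially overlaps it — only the 0.57 mm² overlap (of its 38.05 mm²) is removed, clipping the outline; the r=3 cylinder at (8, 2) partially overlaps it — only the 24.94 mm² overlap (of its 27.95 mm²) is removed, clipping the outline — area = 279.99 mm². So its area = 279.99 mm². Layer 19 (z = 1.9): the 23.5×13 cube contributes its full rectangle (area 305.50 mm²); the cylinder at (0, -3) is not intersected at this z (z outside [2, 16]); the cylinder at (8, 2) is absent (z outside [5.5, 16]); Subtracting the remaining from the first: none of the subtracted shapes is present at this height, so the 23.5×13 cube is unchanged — area = 305.50 mm². So its area = 305.50 mm². Layer 19 is larger (305.50 vs 279.99 mm²).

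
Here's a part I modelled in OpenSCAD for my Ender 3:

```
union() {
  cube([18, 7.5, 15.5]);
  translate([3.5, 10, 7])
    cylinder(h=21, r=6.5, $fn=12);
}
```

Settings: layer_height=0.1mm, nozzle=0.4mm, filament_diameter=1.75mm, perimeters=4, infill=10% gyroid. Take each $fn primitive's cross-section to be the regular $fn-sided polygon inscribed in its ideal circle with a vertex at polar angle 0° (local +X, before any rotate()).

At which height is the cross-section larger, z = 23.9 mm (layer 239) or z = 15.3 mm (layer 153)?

layer 153 (z = 15.3 mm)

Layer 239 (z = 23.9): the cube is not intersected at this z (z outside [0, 15.5]); the r=6.5 cylinder at (3.5, 10) contributes a regular 12-gon of circumradius 6.5 (area = (12/2)·6.500²·sin(360°/12) = 126.75 mm²); Combining (union): only the r=6.5 cylinder at (3.5, 10) is present, so the union is just that shape — area = 126.75 mm². So its area = 126.75 mm². Layer 153 (z = 15.3): the 18×7.5 cube contributes its full rectangle (area 135.00 mm²); the r=6.5 cylinder at (3.5, 10) contributes a regular 12-gon of circumradius 6.5 (area = (12/2)·6.500²·sin(360°/12) = 126.75 mm²); Combining (union): the regions partially overlap — summed areas 261.75 mm² minus the doubly-counted overlap 28.61 mm² gives 233.14 mm² — area = 233.14 mm². So its area = 233.14 mm². Layer 153 is larger (233.14 vs 126.75 mm²).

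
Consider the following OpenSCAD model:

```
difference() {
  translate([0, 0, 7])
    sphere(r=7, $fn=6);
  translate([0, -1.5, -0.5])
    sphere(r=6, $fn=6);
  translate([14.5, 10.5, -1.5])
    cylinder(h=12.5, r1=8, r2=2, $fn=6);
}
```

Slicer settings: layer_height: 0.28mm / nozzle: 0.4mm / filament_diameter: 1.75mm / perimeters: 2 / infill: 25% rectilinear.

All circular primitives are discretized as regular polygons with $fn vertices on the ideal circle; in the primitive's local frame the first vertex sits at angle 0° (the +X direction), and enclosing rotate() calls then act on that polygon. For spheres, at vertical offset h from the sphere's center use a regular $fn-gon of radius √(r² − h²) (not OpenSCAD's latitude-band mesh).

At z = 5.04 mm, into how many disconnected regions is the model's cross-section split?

At z = 5.04 mm: the sphere: section is a regular 6-gon, circumradius = √(r²−h²) = √(7²−1.96²) = 6.720; the sphere at (0, -1.5): section is a regular 6-gon, circumradius = √(r²−h²) = √(6²−5.54²) = 2.304; the cone at (14.5, 10.5): at t=0.523 of its height the radius interpolates to r₁+(r₂−r₁)t = 4.861, giving a regular 6-gon of that circumradius; After the difference (first − rest): starting from the r=7 sphere, the r=6 sphere at (0, -1.5) lies wholly inside it (removes its full 13.79 mm² and its 13.82 mm outline becomes a hole wall); the cone at (14.5, 10.5) misses the remaining region (no effect) — 1 connected region with 1 hole. The result has 1 disconnected region.

1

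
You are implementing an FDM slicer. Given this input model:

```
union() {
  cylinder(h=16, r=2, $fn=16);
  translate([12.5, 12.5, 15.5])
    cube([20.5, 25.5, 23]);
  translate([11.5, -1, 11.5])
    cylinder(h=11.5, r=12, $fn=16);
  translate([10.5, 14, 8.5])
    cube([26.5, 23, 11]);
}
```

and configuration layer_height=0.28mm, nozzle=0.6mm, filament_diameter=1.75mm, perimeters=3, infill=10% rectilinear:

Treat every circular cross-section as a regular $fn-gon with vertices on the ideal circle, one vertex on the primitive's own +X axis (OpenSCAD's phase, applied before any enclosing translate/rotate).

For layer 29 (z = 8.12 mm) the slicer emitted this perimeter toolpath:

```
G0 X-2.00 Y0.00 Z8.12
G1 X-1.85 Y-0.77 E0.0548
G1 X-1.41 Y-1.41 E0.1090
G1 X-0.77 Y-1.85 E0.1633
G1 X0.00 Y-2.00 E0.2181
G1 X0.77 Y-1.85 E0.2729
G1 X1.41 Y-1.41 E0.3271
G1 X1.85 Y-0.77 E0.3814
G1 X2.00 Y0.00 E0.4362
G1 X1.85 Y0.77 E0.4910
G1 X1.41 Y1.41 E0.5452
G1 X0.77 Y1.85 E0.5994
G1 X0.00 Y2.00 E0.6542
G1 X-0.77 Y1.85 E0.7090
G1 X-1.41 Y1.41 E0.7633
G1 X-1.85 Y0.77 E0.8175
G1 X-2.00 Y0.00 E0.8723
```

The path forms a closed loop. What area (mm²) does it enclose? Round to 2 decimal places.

Apply the shoelace formula to the sequence of (X, Y) vertices; enclosed area = 12.25 mm².

12.25 mm²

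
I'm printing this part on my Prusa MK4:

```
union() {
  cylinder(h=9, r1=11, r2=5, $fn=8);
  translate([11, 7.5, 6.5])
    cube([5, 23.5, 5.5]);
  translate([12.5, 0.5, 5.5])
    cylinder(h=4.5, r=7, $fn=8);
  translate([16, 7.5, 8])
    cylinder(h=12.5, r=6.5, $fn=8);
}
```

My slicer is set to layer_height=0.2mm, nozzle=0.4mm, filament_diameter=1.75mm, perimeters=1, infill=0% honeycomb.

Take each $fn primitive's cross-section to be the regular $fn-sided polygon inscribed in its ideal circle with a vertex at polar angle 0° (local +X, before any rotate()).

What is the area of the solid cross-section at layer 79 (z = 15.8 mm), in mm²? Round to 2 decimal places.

119.50 mm²

At z = 15.8 mm: the cone is absent (z outside [0, 9]); the cube at (11, 7.5) does not reach this height (z outside [6.5, 12]); the cylinder at (12.5, 0.5) is not intersected at this z (z outside [5.5, 10]); the r=6.5 cylinder at (16, 7.5) gives a regular 8-gon of circumradius 6.5 (constant along its height) (area = (8/2)·6.500²·sin(360°/8) = 119.50 mm²); Combining (union): only the r=6.5 cylinder at (16, 7.5) is present, so the union is just that shape — area = 119.50 mm². Overall, the cross-section is a single solid region. Net area = 119.50 mm².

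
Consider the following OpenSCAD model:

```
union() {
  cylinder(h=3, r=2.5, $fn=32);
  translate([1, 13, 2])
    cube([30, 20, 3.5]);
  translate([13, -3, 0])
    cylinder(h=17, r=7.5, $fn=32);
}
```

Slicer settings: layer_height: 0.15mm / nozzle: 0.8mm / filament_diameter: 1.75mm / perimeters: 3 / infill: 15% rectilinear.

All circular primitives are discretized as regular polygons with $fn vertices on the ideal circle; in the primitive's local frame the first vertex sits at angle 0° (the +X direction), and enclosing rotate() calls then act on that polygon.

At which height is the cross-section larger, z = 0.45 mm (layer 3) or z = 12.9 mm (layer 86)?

Layer 3 (z = 0.45): the cylinder: section is a regular 32-gon, circumradius r=2.5 (area = (32/2)·2.500²·sin(360°/32) = 19.51 mm²); the cube at (1, 13) is absent (z outside [2, 5.5]); the r=7.5 cylinder at (13, -3) contributes a regular 32-gon of circumradius 7.5 (area = (32/2)·7.500²·sin(360°/32) = 175.58 mm²); Taking the union: the 2 present regions are separate (no shared area or edge), so areas and boundary lengths simply add and each stays a separate island — area = 195.09 mm². So its area = 195.09 mm². Layer 86 (z = 12.9): the cylinder is absent (z outside [0, 3]); the cube at (1, 13) is absent (z outside [2, 5.5]); the r=7.5 cylinder at (13, -3) gives a regular 32-gon of circumradius 7.5 (constant along its height) (area = (32/2)·7.500²·sin(360°/32) = 175.58 mm²); Taking the union: only the r=7.5 cylinder at (13, -3) is present, so the union is just that shape — area = 175.58 mm². So its area = 175.58 mm². Layer 3 is larger (195.09 vs 175.58 mm²).

layer 3 (z = 0.45 mm)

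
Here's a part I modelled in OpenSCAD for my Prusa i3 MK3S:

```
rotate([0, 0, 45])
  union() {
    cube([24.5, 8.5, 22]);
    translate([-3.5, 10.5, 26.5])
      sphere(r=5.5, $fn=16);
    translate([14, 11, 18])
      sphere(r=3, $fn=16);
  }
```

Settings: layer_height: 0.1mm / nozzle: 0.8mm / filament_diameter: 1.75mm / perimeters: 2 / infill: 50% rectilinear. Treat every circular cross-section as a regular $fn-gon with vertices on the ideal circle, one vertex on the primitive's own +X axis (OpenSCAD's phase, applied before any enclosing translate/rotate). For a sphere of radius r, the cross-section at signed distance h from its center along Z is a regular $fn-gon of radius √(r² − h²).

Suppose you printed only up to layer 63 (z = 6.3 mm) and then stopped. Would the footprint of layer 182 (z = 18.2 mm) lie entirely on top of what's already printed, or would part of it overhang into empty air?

part overhangs

Compare the two slices. At z = 6.3: the cube is present — its section is the full 24.5×8.5 rectangle (area 208.25 mm²); the sphere at (-3.5, 10.5) does not reach this height (|z−center|=20.200 > r=5.5); the sphere at (14, 11) is not intersected at this z (|z−center|=11.700 > r=3); Taking the union: only the 24.5×8.5 cube is present, so the union is just that shape — area = 208.25 mm²; (rotated 45° about Z; rotation is an isometry so areas/perimeters/island counts are preserved). At z = 18.2: the cube is present — its section is the full 24.5×8.5 rectangle (area 208.25 mm²); the sphere at (-3.5, 10.5) is not intersected at this z (|z−center|=8.300 > r=5.5); the sphere at (14, 11): section is a regular 16-gon, circumradius = √(r²−h²) = √(3²−0.2²) = 2.993 (area = (16/2)·2.993²·sin(360°/16) = 27.43 mm²); Merging all regions: the regions partially overlap — summed areas 235.68 mm² minus the doubly-counted overlap 0.97 mm² gives 234.71 mm² — area = 234.71 mm²; (whole slice rotated 45° about Z — lengths, areas and connectivity unchanged). Checking containment: at z = 18.2 the cross-section extends beyond the z = 6.3 cross-section by about 26.46 mm².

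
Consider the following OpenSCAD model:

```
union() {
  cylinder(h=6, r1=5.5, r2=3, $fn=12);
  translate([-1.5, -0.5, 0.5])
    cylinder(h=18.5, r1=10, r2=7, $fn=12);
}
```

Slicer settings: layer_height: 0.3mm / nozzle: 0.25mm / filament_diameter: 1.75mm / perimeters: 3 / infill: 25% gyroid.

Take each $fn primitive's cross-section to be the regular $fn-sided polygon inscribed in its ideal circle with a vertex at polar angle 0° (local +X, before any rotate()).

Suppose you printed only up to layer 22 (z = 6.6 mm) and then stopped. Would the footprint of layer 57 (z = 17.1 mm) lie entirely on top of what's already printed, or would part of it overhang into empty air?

entirely on top

Compare the two slices. At z = 6.6: the cone does not reach this height (z outside [0, 6]); the cone at (-1.5, -0.5) (r1=10→r2=7) has section circumradius 9.011 here — a regular 12-gon (area = (12/2)·9.011²·sin(360°/12) = 243.58 mm²); Taking the union: only the cone at (-1.5, -0.5) is present, so the union is just that shape — area = 243.58 mm². At z = 17.1: the cone is not intersected at this z (z outside [0, 6]); the cone at (-1.5, -0.5) (r1=10→r2=7) has section circumradius 7.308 here — a regular 12-gon (area = (12/2)·7.308²·sin(360°/12) = 160.23 mm²); Combining (union): only the cone at (-1.5, -0.5) is present, so the union is just that shape — area = 160.23 mm². Checking containment: the cross-section at z = 17.1 is a subset of the cross-section at z = 6.6.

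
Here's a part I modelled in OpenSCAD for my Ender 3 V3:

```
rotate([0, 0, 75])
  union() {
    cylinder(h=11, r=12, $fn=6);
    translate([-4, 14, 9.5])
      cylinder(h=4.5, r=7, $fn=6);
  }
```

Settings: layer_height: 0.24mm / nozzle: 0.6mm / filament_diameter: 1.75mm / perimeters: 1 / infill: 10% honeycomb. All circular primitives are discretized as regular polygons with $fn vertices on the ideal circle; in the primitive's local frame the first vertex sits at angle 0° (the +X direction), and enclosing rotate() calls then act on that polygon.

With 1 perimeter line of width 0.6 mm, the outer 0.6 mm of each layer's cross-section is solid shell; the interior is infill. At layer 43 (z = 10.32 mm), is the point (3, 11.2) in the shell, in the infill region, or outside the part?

At z = 10.32 mm: the r=12 cylinder contributes a regular 6-gon of circumradius 12; the r=7 cylinder at (-4, 14) gives a regular 6-gon of circumradius 7 (constant along its height); Combining (union): the regions partially overlap (shared area 16.98 mm²), so overlapping operands fuse into one piece — 1 connected region; (rotated 75° about Z; rotation is an isometry so areas/perimeters/island counts are preserved). Overall, the cross-section is a single solid region. Undo the 75° rotation: the query point maps to (11.595, 0.001) in the un-rotated model frame. The nearest boundary edge runs (6.00, 10.39)→(12.00, 0.00); distance from the point to it = 0.35 mm. The point is inside the cross-section, 0.35 mm from the nearest boundary — within the 0.6 mm shell band (1 × 0.6).

shell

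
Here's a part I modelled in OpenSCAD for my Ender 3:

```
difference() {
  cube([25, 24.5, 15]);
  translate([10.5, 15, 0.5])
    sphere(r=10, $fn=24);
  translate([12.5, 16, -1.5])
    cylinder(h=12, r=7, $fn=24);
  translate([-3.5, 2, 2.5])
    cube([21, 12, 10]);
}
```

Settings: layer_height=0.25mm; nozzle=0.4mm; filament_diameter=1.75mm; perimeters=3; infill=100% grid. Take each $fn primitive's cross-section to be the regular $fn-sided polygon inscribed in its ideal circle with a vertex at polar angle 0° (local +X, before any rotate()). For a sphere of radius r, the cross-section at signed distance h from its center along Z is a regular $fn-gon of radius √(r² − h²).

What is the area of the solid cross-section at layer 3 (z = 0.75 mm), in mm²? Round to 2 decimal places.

303.86 mm²

At z = 0.75 mm: the 25×24.5 cube contributes its full rectangle (area 612.50 mm²); the r=10 sphere at (10.5, 15) slices to a regular 24-gon of circumradius 9.997 (√(r²−h²) with h=0.25 from center) (area = (24/2)·9.997²·sin(360°/24) = 310.39 mm²); the cylinder at (12.5, 16): section is a regular 24-gon, circumradius r=7 (area = (24/2)·7.000²·sin(360°/24) = 152.19 mm²); the cube at (-3.5, 2) does not reach this height (z outside [2.5, 12.5]); Taking the first minus the rest: starting from the 25×24.5 cube (612.50 mm²), the r=10 sphere at (10.5, 15) partially overlaps it — only the 308.64 mm² overlap (of its 310.39 mm²) is removed, clipping the outline; the r=7 cylinder at (12.5, 16) misses the remaining region (no effect) — area = 303.86 mm². Overall, the cross-section is a single solid region. Net area = 303.86 mm².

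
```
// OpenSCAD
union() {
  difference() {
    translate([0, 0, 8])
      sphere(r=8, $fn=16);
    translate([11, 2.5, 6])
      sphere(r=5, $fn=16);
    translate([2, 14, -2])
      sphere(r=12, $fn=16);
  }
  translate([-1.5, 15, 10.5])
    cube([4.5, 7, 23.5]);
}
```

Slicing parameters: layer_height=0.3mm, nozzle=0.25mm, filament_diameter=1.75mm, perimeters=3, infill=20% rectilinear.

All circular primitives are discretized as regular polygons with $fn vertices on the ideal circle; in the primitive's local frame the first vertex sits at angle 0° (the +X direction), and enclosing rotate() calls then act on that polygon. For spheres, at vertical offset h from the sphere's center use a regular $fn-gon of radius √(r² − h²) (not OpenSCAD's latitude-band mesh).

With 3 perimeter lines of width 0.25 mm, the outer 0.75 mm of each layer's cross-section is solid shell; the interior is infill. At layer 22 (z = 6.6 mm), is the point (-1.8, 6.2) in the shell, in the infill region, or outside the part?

At z = 6.6 mm: the r=8 sphere slices to a regular 16-gon of circumradius 7.877 (√(r²−h²) with h=1.4 from center); the sphere at (11, 2.5): section is a regular 16-gon, circumradius = √(r²−h²) = √(5²−0.6²) = 4.964; the r=12 sphere at (2, 14) contributes a regular 16-gon of circumradius √(12²−8.6²) = 8.369; After the difference (first − rest): starting from the r=8 sphere, the r=5 sphere at (11, 2.5) partially overlaps it — only the 5.30 mm² overlap (of its 75.43 mm²) is removed, clipping the outline; the r=12 sphere at (2, 14) partially overlaps it — only the 9.58 mm² overlap (of its 214.43 mm²) is removed, clipping the outline — 1 connected region; the cube at (-1.5, 15) is not intersected at this z (z outside [10.5, 34]); Combining (union): only that combined region is present, so the union is just that shape — 1 connected region. Overall, the cross-section is a single solid region. The nearest boundary edge runs (-2.78, 7.32)→(-1.20, 6.27); distance from the point to it = 0.39 mm. The point is inside the cross-section, 0.39 mm from the nearest boundary — within the 0.75 mm shell band (3 × 0.25).

shell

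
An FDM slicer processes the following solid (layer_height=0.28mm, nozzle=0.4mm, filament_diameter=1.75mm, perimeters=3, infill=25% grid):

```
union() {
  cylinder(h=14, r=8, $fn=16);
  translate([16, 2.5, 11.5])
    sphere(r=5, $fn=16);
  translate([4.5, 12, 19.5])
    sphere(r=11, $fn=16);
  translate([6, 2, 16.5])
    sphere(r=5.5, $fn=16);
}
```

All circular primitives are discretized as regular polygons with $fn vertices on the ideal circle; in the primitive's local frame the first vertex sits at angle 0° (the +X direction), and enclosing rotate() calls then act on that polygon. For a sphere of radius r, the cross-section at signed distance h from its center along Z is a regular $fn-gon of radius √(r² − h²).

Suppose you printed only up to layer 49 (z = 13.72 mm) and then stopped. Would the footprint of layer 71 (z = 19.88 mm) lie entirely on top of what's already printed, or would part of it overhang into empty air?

part overhangs

Compare the two slices. At z = 13.72: the cylinder: section is a regular 16-gon, circumradius r=8 (area = (16/2)·8.000²·sin(360°/16) = 195.93 mm²); the r=5 sphere at (16, 2.5) slices to a regular 16-gon of circumradius 4.480 (√(r²−h²) with h=2.22 from center) (area = (16/2)·4.480²·sin(360°/16) = 61.45 mm²); the r=11 sphere at (4.5, 12) contributes a regular 16-gon of circumradius √(11²−5.78²) = 9.359 (area = (16/2)·9.359²·sin(360°/16) = 268.16 mm²); the r=5.5 sphere at (6, 2) contributes a regular 16-gon of circumradius √(5.5²−2.78²) = 4.746 (area = (16/2)·4.746²·sin(360°/16) = 68.95 mm²); Combining (union): the regions partially overlap — summed areas 594.49 mm² minus the doubly-counted overlap 87.60 mm² gives 506.89 mm² — area = 506.89 mm². At z = 19.88: the cylinder is not intersected at this z (z outside [0, 14]); the sphere at (16, 2.5) is absent (|z−center|=8.380 > r=5); the r=11 sphere at (4.5, 12) slices to a regular 16-gon of circumradius 10.993 (√(r²−h²) with h=0.38 from center) (area = (16/2)·10.993²·sin(360°/16) = 370.00 mm²); the sphere at (6, 2): section is a regular 16-gon, circumradius = √(r²−h²) = √(5.5²−3.38²) = 4.339 (area = (16/2)·4.339²·sin(360°/16) = 57.63 mm²); Combining (union): the regions partially overlap — summed areas 427.63 mm² minus the doubly-counted overlap 32.68 mm² gives 394.95 mm² — area = 394.95 mm². Checking containment: at z = 19.88 the cross-section extends beyond the z = 13.72 cross-section by about 74.59 mm².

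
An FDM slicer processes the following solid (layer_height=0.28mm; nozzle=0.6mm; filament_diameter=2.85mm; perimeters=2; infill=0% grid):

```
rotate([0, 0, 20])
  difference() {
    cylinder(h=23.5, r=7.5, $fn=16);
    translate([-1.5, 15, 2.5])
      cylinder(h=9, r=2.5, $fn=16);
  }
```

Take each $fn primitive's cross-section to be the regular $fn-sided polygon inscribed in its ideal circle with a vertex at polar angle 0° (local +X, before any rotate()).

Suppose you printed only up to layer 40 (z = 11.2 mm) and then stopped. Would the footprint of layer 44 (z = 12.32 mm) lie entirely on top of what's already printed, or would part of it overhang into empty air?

Compare the two slices. At z = 11.2: the cylinder: section is a regular 16-gon, circumradius r=7.5 (area = (16/2)·7.500²·sin(360°/16) = 172.21 mm²); the r=2.5 cylinder at (-1.5, 15) gives a regular 16-gon of circumradius 2.5 (constant along its height) (area = (16/2)·2.500²·sin(360°/16) = 19.13 mm²); After the difference (first − rest): starting from the r=7.5 cylinder (172.21 mm²), the r=2.5 cylinder at (-1.5, 15) misses the remaining region (no effect) — area = 172.21 mm²; (rotated 20° about Z; rotation is an isometry so areas/perimeters/island counts are preserved). At z = 12.32: the r=7.5 cylinder contributes a regular 16-gon of circumradius 7.5 (area = (16/2)·7.500²·sin(360°/16) = 172.21 mm²); the cylinder at (-1.5, 15) does not reach this height (z outside [2.5, 11.5]); Subtracting the remaining from the first: none of the subtracted shapes is present at this height, so the r=7.5 cylinder is unchanged — area = 172.21 mm²; (rotated 20° about Z; rotation is an isometry so areas/perimeters/island counts are preserved). Checking containment: the cross-section at z = 12.32 is a subset of the cross-section at z = 11.2.

entirely on top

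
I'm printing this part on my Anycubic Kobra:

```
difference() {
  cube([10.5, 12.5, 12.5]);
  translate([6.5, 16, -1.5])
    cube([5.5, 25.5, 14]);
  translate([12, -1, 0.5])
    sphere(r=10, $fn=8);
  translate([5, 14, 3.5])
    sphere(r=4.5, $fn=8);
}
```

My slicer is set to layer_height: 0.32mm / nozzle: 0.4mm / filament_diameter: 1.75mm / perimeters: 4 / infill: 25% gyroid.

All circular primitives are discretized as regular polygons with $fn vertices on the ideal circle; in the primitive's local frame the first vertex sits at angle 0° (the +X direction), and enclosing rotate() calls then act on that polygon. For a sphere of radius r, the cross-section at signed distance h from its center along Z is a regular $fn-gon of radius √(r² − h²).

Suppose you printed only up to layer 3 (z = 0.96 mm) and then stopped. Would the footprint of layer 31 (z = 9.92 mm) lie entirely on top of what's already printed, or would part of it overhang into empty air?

part overhangs

Compare the two slices. At z = 0.96: the cube is present — its section is the full 10.5×12.5 rectangle (area 131.25 mm²); the cube at (6.5, 16) (footprint 5.5×25.5) is included at this height (area 140.25 mm²); the r=10 sphere at (12, -1) contributes a regular 8-gon of circumradius √(10²−0.46²) = 9.989 (area = (8/2)·9.989²·sin(360°/8) = 282.24 mm²); the r=4.5 sphere at (5, 14) contributes a regular 8-gon of circumradius √(4.5²−2.54²) = 3.715 (area = (8/2)·3.715²·sin(360°/8) = 39.03 mm²); Subtracting the remaining from the first: starting from the 10.5×12.5 cube (131.25 mm²), the 5.5×25.5 cube at (6.5, 16) misses the remaining region (no effect); the r=10 sphere at (12, -1) partially overlaps it — only the 47.76 mm² overlap (of its 282.24 mm²) is removed, clipping the outline; the r=4.5 sphere at (5, 14) partially overlaps it — only the 9.30 mm² overlap (of its 39.03 mm²) is removed, clipping the outline — area = 74.19 mm². At z = 9.92: the cube is present — its section is the full 10.5×12.5 rectangle (area 131.25 mm²); the cube at (6.5, 16) (footprint 5.5×25.5) is included at this height (area 140.25 mm²); the sphere at (12, -1): section is a regular 8-gon, circumradius = √(r²−h²) = √(10²−9.42²) = 3.356 (area = (8/2)·3.356²·sin(360°/8) = 31.86 mm²); the sphere at (5, 14) is absent (|z−center|=6.420 > r=4.5); After the difference (first − rest): starting from the 10.5×12.5 cube (131.25 mm²), the 5.5×25.5 cube at (6.5, 16) misses the remaining region (no effect); the r=10 sphere at (12, -1) partially overlaps it — only the 1.75 mm² overlap (of its 31.86 mm²) is removed, clipping the outline — area = 129.50 mm². Checking containment: at z = 9.92 the cross-section extends beyond the z = 0.96 cross-section by about 55.32 mm².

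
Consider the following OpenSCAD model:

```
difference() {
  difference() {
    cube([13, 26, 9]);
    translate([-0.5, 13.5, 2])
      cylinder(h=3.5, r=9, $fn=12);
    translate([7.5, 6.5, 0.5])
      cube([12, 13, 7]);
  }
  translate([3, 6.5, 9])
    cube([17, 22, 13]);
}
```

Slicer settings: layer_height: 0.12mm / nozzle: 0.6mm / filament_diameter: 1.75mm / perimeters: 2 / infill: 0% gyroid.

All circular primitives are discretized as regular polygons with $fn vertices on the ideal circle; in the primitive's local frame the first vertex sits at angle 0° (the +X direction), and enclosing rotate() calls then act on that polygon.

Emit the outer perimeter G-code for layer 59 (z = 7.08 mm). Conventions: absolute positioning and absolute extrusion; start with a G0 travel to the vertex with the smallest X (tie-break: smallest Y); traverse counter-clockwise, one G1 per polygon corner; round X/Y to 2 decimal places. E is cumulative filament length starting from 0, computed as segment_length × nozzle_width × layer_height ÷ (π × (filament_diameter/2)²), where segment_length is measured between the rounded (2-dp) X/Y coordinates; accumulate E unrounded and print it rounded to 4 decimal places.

G0 X0.00 Y0.00 Z7.08
G1 X13.00 Y0.00 E0.3891
G1 X13.00 Y6.50 E0.5837
G1 X7.50 Y6.50 E0.7484
G1 X7.50 Y19.50 E1.1375
G1 X13.00 Y19.50 E1.3021
G1 X13.00 Y26.00 E1.4967
G1 X0.00 Y26.00 E1.8858
G1 X0.00 Y0.00 E2.6641

At z = 7.08 mm: the 13×26 cube contributes its full rectangle; the cylinder at (-0.5, 13.5) is not intersected at this z (z outside [2, 5.5]); the 12×13 cube at (7.5, 6.5) contributes its full rectangle; After the difference (first − rest): starting from the 13×26 cube, the 12×13 cube at (7.5, 6.5) partially overlaps it — only the 71.50 mm² overlap (of its 156.00 mm²) is removed, clipping the outline — 1 connected region; the cube at (3, 6.5) is not intersected at this z (z outside [9, 22]); Taking the first minus the rest: none of the subtracted shapes is present at this height, so the result so far is unchanged — 1 connected region. The outline is a single polygon with 8 vertices. Extrusion per mm of travel: 0.6 × 0.12 / (π × 0.875²) = 0.029934. Accumulating E over each segment gives final E = 2.6641.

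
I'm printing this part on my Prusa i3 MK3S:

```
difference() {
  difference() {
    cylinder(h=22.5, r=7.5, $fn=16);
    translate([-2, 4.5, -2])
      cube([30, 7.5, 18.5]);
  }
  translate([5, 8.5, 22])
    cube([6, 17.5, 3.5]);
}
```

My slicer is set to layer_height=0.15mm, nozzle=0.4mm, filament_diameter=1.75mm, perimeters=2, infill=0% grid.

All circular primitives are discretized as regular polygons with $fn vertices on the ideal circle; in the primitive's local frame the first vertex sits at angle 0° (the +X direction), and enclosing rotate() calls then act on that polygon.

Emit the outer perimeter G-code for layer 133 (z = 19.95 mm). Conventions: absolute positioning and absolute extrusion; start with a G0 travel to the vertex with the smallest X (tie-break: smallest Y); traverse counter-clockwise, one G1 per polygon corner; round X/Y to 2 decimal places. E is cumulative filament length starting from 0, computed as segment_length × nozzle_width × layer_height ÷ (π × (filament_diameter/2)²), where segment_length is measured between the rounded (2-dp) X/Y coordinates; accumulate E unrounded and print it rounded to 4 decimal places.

At z = 19.95 mm: the r=7.5 cylinder contributes a regular 16-gon of circumradius 7.5; the cube at (-2, 4.5) is absent (z outside [-2, 16.5]); Subtracting the remaining from the first: none of the subtracted shapes is present at this height, so the r=7.5 cylinder is unchanged — 1 connected region; the cube at (5, 8.5) is absent (z outside [22, 25.5]); Taking the first minus the rest: none of the subtracted shapes is present at this height, so that combined region is unchanged — 1 connected region. The outline is a single polygon with 16 vertices. Extrusion per mm of travel: 0.4 × 0.15 / (π × 0.875²) = 0.024945. Accumulating E over each segment gives final E = 1.1679.

G0 X-7.50 Y0.00 Z19.95
G1 X-6.93 Y-2.87 E0.0730
G1 X-5.30 Y-5.30 E0.1460
G1 X-2.87 Y-6.93 E0.2190
G1 X0.00 Y-7.50 E0.2920
G1 X2.87 Y-6.93 E0.3650
G1 X5.30 Y-5.30 E0.4379
G1 X6.93 Y-2.87 E0.5109
G1 X7.50 Y0.00 E0.5839
G1 X6.93 Y2.87 E0.6569
G1 X5.30 Y5.30 E0.7299
G1 X2.87 Y6.93 E0.8029
G1 X0.00 Y7.50 E0.8759
G1 X-2.87 Y6.93 E0.9489
G1 X-5.30 Y5.30 E1.0219
G1 X-6.93 Y2.87 E1.0949
G1 X-7.50 Y0.00 E1.1679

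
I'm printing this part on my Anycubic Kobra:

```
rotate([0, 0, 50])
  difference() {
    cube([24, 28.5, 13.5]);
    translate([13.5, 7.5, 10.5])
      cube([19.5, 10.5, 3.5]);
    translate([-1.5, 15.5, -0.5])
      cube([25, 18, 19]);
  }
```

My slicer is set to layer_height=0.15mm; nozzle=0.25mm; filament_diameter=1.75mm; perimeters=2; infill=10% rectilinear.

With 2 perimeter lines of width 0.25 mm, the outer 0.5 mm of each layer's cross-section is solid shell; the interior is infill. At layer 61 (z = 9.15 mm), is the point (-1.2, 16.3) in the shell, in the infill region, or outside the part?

infill

At z = 9.15 mm: the cube (footprint 24×28.5) is included at this height; the cube at (13.5, 7.5) is absent (z outside [10.5, 14]); the cube at (-1.5, 15.5) (footprint 25×18) is included at this height; Taking the first minus the rest: starting from the 24×28.5 cube, the 25×18 cube at (-1.5, 15.5) partially overlaps it — only the 305.50 mm² overlap (of its 450.00 mm²) is removed, clipping the outline — 1 connected region; (rotated 50° about Z; rotation is an isometry so areas/perimeters/island counts are preserved). Overall, the cross-section is a single solid region. Undo the 50° rotation: the query point maps to (11.715, 11.397) in the un-rotated model frame. The nearest boundary edge runs (0.00, 15.50)→(23.50, 15.50); distance from the point to it = 4.10 mm. The point is inside the cross-section and 4.10 mm from the nearest boundary — more than the 0.5 mm shell width (2 × 0.25), so it's in the infill interior.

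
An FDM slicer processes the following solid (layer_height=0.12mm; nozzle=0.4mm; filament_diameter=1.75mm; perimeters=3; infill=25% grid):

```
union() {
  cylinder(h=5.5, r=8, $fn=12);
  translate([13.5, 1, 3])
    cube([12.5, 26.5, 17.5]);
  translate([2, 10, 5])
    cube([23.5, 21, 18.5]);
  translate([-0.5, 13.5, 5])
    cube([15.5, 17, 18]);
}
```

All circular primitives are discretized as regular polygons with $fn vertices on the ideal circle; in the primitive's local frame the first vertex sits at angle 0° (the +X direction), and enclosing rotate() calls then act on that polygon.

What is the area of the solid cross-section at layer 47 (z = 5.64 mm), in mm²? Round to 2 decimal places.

657.25 mm²

At z = 5.64 mm: the cylinder does not reach this height (z outside [0, 5.5]); the 12.5×26.5 cube at (13.5, 1) contributes its full rectangle (area 331.25 mm²); the cube at (2, 10) (footprint 23.5×21) is included at this height (area 493.50 mm²); the 15.5×17 cube at (-0.5, 13.5) contributes its full rectangle (area 263.50 mm²); Combining (union): the regions partially overlap — summed areas 1088.25 mm² minus the doubly-counted overlap 431.00 mm² gives 657.25 mm² — area = 657.25 mm². Overall, the cross-section is a single solid region. Net area = 657.25 mm².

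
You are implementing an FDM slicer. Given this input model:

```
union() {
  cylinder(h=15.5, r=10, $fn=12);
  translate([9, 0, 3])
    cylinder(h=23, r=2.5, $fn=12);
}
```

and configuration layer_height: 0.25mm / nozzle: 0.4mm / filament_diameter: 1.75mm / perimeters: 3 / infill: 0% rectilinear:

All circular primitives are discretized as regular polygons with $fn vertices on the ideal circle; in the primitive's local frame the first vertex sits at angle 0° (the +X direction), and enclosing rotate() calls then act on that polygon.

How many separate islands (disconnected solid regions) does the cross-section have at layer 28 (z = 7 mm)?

At z = 7 mm: the r=10 cylinder contributes a regular 12-gon of circumradius 10; the cylinder at (9, 0): section is a regular 12-gon, circumradius r=2.5; Combining (union): the regions partially overlap (shared area 12.67 mm²), so overlapping operands fuse into one piece — 1 connected region. Overall, the cross-section is a single solid region. Island count = 1.

1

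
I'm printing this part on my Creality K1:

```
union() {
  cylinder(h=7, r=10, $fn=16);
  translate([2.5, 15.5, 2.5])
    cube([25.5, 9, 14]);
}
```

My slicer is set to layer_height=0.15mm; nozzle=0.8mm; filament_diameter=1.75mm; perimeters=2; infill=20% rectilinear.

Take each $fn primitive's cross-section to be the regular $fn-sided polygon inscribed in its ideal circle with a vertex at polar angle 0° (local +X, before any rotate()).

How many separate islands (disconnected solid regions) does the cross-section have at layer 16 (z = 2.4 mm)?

At z = 2.4 mm: the r=10 cylinder contributes a regular 16-gon of circumradius 10; the cube at (2.5, 15.5) is absent (z outside [2.5, 16.5]); Combining (union): only the r=10 cylinder is present, so the union is just that shape — 1 connected region. Overall, the cross-section is a single solid region. Island count = 1.

1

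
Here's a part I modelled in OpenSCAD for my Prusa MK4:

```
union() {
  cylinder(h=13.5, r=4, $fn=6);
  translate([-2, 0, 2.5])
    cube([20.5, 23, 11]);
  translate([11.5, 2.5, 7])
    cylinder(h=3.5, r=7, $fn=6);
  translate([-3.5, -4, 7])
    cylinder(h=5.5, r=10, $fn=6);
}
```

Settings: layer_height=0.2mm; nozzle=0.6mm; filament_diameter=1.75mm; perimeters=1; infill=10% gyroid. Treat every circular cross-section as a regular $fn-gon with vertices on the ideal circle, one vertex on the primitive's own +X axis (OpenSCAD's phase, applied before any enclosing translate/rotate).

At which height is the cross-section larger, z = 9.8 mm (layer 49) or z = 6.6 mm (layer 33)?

Layer 49 (z = 9.8): the r=4 cylinder gives a regular 6-gon of circumradius 4 (constant along its height) (area = (6/2)·4.000²·sin(360°/6) = 41.57 mm²); the cube at (-2, 0) is present — its section is the full 20.5×23 rectangle (area 471.50 mm²); the r=7 cylinder at (11.5, 2.5) gives a regular 6-gon of circumradius 7 (constant along its height) (area = (6/2)·7.000²·sin(360°/6) = 127.31 mm²); the cylinder at (-3.5, -4): section is a regular 6-gon, circumradius r=10 (area = (6/2)·10.000²·sin(360°/6) = 259.81 mm²); Combining (union): the regions partially overlap — summed areas 900.18 mm² minus the doubly-counted overlap 159.19 mm² gives 740.99 mm² — area = 740.99 mm². So its area = 740.99 mm². Layer 33 (z = 6.6): the r=4 cylinder gives a regular 6-gon of circumradius 4 (constant along its height) (area = (6/2)·4.000²·sin(360°/6) = 41.57 mm²); the cube at (-2, 0) (footprint 20.5×23) is included at this height (area 471.50 mm²); the cylinder at (11.5, 2.5) is absent (z outside [7, 10.5]); the cylinder at (-3.5, -4) does not reach this height (z outside [7, 12.5]); Taking the union: the regions partially overlap — summed areas 513.07 mm² minus the doubly-counted overlap 17.32 mm² gives 495.75 mm² — area = 495.75 mm². So its area = 495.75 mm². Layer 49 is larger (740.99 vs 495.75 mm²).

layer 49 (z = 9.8 mm)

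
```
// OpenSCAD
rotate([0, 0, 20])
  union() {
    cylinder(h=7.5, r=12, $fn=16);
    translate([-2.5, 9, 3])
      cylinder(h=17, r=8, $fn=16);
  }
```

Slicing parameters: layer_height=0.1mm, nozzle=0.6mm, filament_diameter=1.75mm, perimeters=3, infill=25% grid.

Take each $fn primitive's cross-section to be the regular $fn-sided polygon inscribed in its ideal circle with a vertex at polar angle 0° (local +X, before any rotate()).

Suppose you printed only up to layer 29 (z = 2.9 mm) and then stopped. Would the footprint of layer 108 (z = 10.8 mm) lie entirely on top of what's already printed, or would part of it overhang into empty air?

part overhangs

Compare the two slices. At z = 2.9: the cylinder: section is a regular 16-gon, circumradius r=12 (area = (16/2)·12.000²·sin(360°/16) = 440.85 mm²); the cylinder at (-2.5, 9) is not intersected at this z (z outside [3, 20]); Taking the union: only the r=12 cylinder is present, so the union is just that shape — area = 440.85 mm²; (whole slice rotated 20° about Z — lengths, areas and connectivity unchanged). At z = 10.8: the cylinder is not intersected at this z (z outside [0, 7.5]); the cylinder at (-2.5, 9): section is a regular 16-gon, circumradius r=8 (area = (16/2)·8.000²·sin(360°/16) = 195.93 mm²); Combining (union): only the r=8 cylinder at (-2.5, 9) is present, so the union is just that shape — area = 195.93 mm²; (whole slice rotated 20° about Z — lengths, areas and connectivity unchanged). Checking containment: at z = 10.8 the cross-section extends beyond the z = 2.9 cross-section by about 73.30 mm².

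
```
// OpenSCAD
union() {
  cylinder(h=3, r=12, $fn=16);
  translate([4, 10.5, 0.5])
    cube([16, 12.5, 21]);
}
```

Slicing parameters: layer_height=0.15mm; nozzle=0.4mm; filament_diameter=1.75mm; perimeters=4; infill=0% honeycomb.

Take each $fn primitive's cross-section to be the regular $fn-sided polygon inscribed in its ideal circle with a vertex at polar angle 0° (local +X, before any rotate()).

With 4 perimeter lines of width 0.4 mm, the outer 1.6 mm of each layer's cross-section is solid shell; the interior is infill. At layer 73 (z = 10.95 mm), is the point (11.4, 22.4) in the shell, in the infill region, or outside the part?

shell

At z = 10.95 mm: the cylinder is absent (z outside [0, 3]); the cube at (4, 10.5) (footprint 16×12.5) is included at this height; Merging all regions: only the 16×12.5 cube at (4, 10.5) is present, so the union is just that shape — 1 connected region. Overall, the cross-section is a single solid region. The nearest boundary edge runs (20.00, 23.00)→(4.00, 23.00); distance from the point to it = 0.60 mm. The point is inside the cross-section, 0.60 mm from the nearest boundary — within the 1.6 mm shell band (4 × 0.4).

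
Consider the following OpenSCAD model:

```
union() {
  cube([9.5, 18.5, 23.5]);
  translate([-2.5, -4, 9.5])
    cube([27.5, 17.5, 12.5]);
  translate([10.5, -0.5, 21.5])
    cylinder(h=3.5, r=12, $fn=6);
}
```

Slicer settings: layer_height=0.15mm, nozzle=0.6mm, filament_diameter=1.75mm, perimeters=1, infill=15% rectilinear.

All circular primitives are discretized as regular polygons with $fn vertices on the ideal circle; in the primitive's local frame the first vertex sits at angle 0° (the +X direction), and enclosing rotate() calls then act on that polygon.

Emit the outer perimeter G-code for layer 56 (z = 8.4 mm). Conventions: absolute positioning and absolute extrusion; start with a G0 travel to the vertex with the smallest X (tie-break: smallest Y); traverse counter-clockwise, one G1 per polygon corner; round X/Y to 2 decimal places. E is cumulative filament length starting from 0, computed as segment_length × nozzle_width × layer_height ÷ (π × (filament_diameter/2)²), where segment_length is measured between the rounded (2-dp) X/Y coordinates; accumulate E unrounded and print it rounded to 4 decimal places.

G0 X0.00 Y0.00 Z8.40
G1 X9.50 Y0.00 E0.3555
G1 X9.50 Y18.50 E1.0477
G1 X0.00 Y18.50 E1.4032
G1 X0.00 Y0.00 E2.0954

At z = 8.4 mm: the cube is present — its section is the full 9.5×18.5 rectangle; the cube at (-2.5, -4) is absent (z outside [9.5, 22]); the cylinder at (10.5, -0.5) does not reach this height (z outside [21.5, 25]); Combining (union): only the 9.5×18.5 cube is present, so the union is just that shape — 1 connected region. The outline is a single polygon with 4 vertices. Extrusion per mm of travel: 0.6 × 0.15 / (π × 0.875²) = 0.037418. Accumulating E over each segment gives final E = 2.0954.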